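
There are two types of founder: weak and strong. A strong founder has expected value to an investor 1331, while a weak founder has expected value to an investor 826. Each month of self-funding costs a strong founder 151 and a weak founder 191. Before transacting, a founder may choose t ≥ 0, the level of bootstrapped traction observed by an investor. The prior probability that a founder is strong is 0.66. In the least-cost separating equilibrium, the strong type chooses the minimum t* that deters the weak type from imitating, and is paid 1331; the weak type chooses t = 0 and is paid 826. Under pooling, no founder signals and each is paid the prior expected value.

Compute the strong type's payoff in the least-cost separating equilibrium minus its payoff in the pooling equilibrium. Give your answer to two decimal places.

-227.54

Least-cost separating signal: t* solves 826 = 1331 − 191·t*, so t* = (1331 − 826)/191 ≈ 2.6440.
Strong type's separating payoff: 1331 − 151 × t* = 1331 − 151 × (1331 − 826)/191 = 1331 − 76255/191 ≈ 931.7592.
Pooling payoff: 0.66 × 1331 + 0.34 × 826 = 1159.3.
Difference: 931.7592 − 1159.3 = -227.5408, i.e. -227.54 to two decimal places.
The strong type would prefer the pooling outcome.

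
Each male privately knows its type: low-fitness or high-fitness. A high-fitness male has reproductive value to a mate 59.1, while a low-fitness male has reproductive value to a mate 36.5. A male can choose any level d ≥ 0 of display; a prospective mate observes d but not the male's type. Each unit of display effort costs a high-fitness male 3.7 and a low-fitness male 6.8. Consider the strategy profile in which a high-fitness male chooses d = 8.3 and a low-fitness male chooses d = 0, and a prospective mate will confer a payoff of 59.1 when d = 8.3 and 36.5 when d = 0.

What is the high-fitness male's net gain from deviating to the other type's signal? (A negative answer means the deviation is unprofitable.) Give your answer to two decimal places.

Playing d = 8.3 the high-fitness male receives 59.1 − 3.7 × 8.3 = 28.39.
Deviating to d = 0 yields 36.5 instead.
Gain from deviating: 36.5 − 28.39 = 8.11.
The gain is positive, so the high-fitness type's incentive-compatibility constraint is violated — this profile is not a separating equilibrium.

8.11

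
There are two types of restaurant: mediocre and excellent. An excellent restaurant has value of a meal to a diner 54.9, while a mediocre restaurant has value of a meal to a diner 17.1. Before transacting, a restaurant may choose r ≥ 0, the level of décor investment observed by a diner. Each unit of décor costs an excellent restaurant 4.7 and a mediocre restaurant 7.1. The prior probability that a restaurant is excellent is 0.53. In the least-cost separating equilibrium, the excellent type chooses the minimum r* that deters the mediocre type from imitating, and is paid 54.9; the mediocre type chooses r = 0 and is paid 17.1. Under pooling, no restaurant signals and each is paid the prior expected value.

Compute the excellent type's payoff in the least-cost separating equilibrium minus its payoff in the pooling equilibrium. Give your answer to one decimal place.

-7.3

Least-cost separating signal: r* solves 17.1 = 54.9 − 7.1·r*, so r* = (54.9 − 17.1)/7.1 ≈ 5.3239.
Excellent type's separating payoff: 54.9 − 4.7 × r* = 54.9 − 4.7 × (54.9 − 17.1)/7.1 = 54.9 − 177.66/7.1 ≈ 29.877.
Pooling payoff: 0.53 × 54.9 + 0.47 × 17.1 = 37.134.
Difference: 29.877 − 37.134 = -7.257, i.e. -7.3 to one decimal place.
The excellent type would prefer the pooling outcome.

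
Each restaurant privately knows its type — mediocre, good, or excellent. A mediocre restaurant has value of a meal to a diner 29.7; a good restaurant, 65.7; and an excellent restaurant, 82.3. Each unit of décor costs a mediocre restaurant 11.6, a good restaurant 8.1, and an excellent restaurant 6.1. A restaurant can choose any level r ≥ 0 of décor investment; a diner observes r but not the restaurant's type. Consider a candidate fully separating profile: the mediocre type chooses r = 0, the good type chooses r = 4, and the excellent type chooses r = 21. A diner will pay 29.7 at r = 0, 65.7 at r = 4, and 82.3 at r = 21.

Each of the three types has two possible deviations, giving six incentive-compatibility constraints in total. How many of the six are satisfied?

Excellent (own payoff 82.3 − 6.1×21 = -45.8): to r=0 gives 29.7 → profitable ✗; to r=4 gives 65.7 − 6.1×4 = 41.3 → profitable ✗.
Good (own payoff 65.7 − 8.1×4 = 33.3): to r=0 gives 29.7 → no gain ✓; to r=21 gives 82.3 − 8.1×21 = -87.8 → no gain ✓.
Mediocre (own payoff 29.7): to r=4 gives 65.7 − 11.6×4 = 19.3 → no gain ✓; to r=21 gives 82.3 − 11.6×21 = -161.3 → no gain ✓.
4 of the 6 constraints hold; not an equilibrium.

4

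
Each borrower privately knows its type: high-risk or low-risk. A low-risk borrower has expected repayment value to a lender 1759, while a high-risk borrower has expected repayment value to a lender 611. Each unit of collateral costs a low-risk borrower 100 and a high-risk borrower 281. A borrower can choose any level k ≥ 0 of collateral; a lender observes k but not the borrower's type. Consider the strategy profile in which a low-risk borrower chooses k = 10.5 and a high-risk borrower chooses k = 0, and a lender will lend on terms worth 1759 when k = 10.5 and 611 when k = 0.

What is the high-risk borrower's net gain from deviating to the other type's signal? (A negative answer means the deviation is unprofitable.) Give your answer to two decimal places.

-1802.50

Playing k = 0 the high-risk borrower receives 611.
Deviating to k = 10.5 brings payment 1759 at cost 281 × 10.5 = 2950.5, netting -1191.5.
Gain from deviating: -1191.5 − 611 = -1802.50.
The gain is negative, so the high-risk type's incentive-compatibility constraint is satisfied.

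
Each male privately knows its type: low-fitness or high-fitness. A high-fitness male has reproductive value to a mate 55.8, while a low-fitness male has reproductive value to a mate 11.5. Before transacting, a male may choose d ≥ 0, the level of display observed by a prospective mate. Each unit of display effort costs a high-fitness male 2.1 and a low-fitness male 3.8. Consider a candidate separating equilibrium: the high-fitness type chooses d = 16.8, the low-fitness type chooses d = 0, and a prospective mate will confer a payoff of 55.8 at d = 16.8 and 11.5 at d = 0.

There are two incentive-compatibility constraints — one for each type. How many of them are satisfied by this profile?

High-fitness type: signal → 55.8 − 2.1 × 16.8 = 20.52; deviate to 0 → 11.5. IC holds (20.52 ≥ 11.5).
Low-fitness type: stay at 0 → 11.5; mimic → 55.8 − 3.8 × 16.8 = -8.04. IC holds (11.5 ≥ -8.04).
2 of 2 constraints hold, so this is a separating equilibrium.

2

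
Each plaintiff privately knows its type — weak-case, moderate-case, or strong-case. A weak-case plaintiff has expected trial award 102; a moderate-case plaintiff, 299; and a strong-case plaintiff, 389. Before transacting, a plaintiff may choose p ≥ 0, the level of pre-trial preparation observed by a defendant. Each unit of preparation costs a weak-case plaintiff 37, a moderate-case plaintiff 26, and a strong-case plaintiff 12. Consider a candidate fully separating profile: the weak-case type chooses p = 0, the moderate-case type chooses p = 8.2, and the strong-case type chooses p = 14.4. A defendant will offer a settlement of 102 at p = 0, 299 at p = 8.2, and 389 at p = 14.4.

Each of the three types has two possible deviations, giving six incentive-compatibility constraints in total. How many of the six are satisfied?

5

Weak-case (own payoff 102): to p=8.2 gives 299 − 37×8.2 = -4.4 → no gain ✓; to p=14.4 gives 389 − 37×14.4 = -143.8 → no gain ✓.
Moderate-case (own payoff 299 − 26×8.2 = 85.8): to p=0 gives 102 → profitable ✗; to p=14.4 gives 389 − 26×14.4 = 14.6 → no gain ✓.
Strong-case (own payoff 389 − 12×14.4 = 216.2): to p=0 gives 102 → no gain ✓; to p=8.2 gives 299 − 12×8.2 = 200.6 → no gain ✓.
5 of the 6 constraints hold; not an equilibrium.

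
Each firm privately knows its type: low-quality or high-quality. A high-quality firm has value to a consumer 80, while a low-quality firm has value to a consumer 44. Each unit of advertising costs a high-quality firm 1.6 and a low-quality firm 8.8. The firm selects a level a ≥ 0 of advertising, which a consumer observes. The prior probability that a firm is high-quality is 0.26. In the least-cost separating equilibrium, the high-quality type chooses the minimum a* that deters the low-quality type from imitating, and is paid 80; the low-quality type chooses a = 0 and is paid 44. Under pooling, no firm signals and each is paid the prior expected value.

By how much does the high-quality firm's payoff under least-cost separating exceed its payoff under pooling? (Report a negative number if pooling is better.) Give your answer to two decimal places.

20.09

Least-cost separating signal: a* solves 44 = 80 − 8.8·a*, so a* = (80 − 44)/8.8 ≈ 4.0909.
High-quality type's separating payoff: 80 − 1.6 × a* = 80 − 1.6 × (80 − 44)/8.8 = 80 − 57.6/8.8 ≈ 73.4545.
Pooling payoff: 0.26 × 80 + 0.74 × 44 = 53.36.
Difference: 73.4545 − 53.36 = 20.0945, i.e. 20.09 to two decimal places.
The high-quality type prefers to separate.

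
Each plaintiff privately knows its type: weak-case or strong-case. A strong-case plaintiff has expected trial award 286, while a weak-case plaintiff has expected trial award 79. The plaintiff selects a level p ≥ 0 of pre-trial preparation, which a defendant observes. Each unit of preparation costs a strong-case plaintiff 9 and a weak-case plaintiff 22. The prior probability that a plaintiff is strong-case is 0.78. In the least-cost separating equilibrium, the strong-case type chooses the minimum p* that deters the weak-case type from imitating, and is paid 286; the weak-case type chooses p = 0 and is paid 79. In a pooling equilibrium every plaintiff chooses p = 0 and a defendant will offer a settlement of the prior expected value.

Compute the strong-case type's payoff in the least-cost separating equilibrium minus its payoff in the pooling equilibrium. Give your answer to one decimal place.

Least-cost separating signal: p* solves 79 = 286 − 22·p*, so p* = (286 − 79)/22 ≈ 9.4091.
Strong-case type's separating payoff: 286 − 9 × p* = 286 − 9 × (286 − 79)/22 = 286 − 1863/22 ≈ 201.318.
Pooling payoff: 0.78 × 286 + 0.22 × 79 = 240.46.
Difference: 201.318 − 240.46 = -39.142, i.e. -39.1 to one decimal place.
The strong-case type would prefer the pooling outcome.

-39.1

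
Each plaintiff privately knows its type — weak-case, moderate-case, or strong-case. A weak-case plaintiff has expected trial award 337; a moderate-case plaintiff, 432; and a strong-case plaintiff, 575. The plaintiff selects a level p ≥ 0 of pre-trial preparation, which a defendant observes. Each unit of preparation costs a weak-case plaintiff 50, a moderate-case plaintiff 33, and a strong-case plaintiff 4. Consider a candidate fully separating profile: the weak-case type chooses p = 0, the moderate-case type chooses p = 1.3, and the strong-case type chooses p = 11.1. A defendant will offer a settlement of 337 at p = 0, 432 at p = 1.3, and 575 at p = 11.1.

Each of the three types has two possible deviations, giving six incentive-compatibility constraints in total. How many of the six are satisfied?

5

Weak-case (own payoff 337): to p=1.3 gives 432 − 50×1.3 = 367 → profitable ✗; to p=11.1 gives 575 − 50×11.1 = 20 → no gain ✓.
Moderate-case (own payoff 432 − 33×1.3 = 389.1): to p=0 gives 337 → no gain ✓; to p=11.1 gives 575 − 33×11.1 = 208.7 → no gain ✓.
Strong-case (own payoff 575 − 4×11.1 = 530.6): to p=0 gives 337 → no gain ✓; to p=1.3 gives 432 − 4×1.3 = 426.8 → no gain ✓.
5 of the 6 constraints hold; not an equilibrium.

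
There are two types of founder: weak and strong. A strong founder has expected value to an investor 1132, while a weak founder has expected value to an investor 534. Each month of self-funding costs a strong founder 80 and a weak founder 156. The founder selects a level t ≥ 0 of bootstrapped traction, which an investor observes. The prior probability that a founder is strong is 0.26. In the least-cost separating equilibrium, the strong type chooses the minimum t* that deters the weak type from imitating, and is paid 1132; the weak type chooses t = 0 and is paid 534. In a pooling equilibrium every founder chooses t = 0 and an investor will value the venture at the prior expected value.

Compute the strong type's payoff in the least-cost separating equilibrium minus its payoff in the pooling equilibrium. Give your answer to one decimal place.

Least-cost separating signal: t* solves 534 = 1132 − 156·t*, so t* = (1132 − 534)/156 ≈ 3.8333.
Strong type's separating payoff: 1132 − 80 × t* = 1132 − 80 × (1132 − 534)/156 = 1132 − 47840/156 ≈ 825.333.
Pooling payoff: 0.26 × 1132 + 0.74 × 534 = 689.48.
Difference: 825.333 − 689.48 = 135.853, i.e. 135.9 to one decimal place.
The strong type prefers to separate.

135.9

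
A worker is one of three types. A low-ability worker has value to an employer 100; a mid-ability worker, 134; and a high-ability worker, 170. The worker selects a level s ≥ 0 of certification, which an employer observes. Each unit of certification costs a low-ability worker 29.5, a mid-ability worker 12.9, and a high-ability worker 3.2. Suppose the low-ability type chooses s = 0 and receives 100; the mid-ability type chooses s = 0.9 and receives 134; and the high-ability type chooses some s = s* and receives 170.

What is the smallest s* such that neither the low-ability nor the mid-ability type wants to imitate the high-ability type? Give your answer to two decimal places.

Mid-ability type (on-path payoff 134 − 12.9×0.9 = 122.39) won't mimic when 122.39 ≥ 170 − 12.9·s*, i.e. s* ≥ 3.69.
Low-ability type (on-path payoff 100) won't mimic when 100 ≥ 170 − 29.5·s*, i.e. s* ≥ 2.37.
Both must hold, so s* = max(2.37, 3.69) = 3.69. The mid-ability type's constraint binds.

3.69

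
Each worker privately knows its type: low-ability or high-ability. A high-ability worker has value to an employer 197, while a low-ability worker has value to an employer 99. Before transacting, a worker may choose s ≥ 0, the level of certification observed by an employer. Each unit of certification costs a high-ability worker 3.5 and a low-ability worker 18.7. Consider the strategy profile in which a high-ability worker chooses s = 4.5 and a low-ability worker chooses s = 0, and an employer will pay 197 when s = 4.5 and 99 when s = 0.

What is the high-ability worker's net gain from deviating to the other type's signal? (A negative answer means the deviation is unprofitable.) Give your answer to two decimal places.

Playing s = 4.5 the high-ability worker receives 197 − 3.5 × 4.5 = 181.25.
Deviating to s = 0 yields 99 instead.
Gain from deviating: 99 − 181.25 = -82.25.
The gain is negative, so the high-ability type's incentive-compatibility constraint is satisfied.

-82.25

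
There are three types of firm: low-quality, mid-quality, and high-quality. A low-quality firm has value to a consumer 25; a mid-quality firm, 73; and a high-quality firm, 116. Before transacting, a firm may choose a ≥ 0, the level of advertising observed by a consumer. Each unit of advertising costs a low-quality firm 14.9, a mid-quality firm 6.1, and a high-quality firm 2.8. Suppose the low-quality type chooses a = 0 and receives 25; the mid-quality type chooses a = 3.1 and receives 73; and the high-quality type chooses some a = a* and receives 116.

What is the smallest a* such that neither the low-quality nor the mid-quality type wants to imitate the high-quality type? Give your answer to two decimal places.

10.15

Low-quality type (on-path payoff 25) won't mimic when 25 ≥ 116 − 14.9·a*, i.e. a* ≥ 6.11.
Mid-quality type (on-path payoff 73 − 6.1×3.1 = 54.09) won't mimic when 54.09 ≥ 116 − 6.1·a*, i.e. a* ≥ 10.15.
Both must hold, so a* = max(6.11, 10.15) = 10.15. The mid-quality type's constraint binds.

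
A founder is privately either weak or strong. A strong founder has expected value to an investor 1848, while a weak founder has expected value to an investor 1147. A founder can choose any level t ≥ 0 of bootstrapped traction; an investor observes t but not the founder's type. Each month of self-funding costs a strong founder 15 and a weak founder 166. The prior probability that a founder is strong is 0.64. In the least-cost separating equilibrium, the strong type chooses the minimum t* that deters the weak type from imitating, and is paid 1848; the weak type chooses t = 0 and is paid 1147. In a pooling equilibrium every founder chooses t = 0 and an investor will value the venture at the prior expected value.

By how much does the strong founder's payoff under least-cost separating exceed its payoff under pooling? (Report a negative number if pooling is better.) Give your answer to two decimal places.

189.02

Least-cost separating signal: t* solves 1147 = 1848 − 166·t*, so t* = (1848 − 1147)/166 ≈ 4.2229.
Strong type's separating payoff: 1848 − 15 × t* = 1848 − 15 × (1848 − 1147)/166 = 1848 − 10515/166 ≈ 1784.6566.
Pooling payoff: 0.64 × 1848 + 0.36 × 1147 = 1595.64.
Difference: 1784.6566 − 1595.64 = 189.0166, i.e. 189.02 to two decimal places.
The strong type prefers to separate.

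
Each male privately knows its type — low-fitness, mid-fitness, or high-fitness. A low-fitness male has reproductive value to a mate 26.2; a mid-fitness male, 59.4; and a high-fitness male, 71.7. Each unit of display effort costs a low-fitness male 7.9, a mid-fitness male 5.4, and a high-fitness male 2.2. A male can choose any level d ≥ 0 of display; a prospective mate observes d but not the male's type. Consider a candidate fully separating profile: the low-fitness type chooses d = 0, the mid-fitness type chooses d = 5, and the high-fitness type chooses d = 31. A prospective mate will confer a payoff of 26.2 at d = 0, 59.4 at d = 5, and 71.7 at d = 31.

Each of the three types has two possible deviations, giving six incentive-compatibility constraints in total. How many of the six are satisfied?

High-fitness (own payoff 71.7 − 2.2×31 = 3.5): to d=0 gives 26.2 → profitable ✗; to d=5 gives 59.4 − 2.2×5 = 48.4 → profitable ✗.
Low-fitness (own payoff 26.2): to d=5 gives 59.4 − 7.9×5 = 19.9 → no gain ✓; to d=31 gives 71.7 − 7.9×31 = -173.2 → no gain ✓.
Mid-fitness (own payoff 59.4 − 5.4×5 = 32.4): to d=0 gives 26.2 → no gain ✓; to d=31 gives 71.7 − 5.4×31 = -95.7 → no gain ✓.
4 of the 6 constraints hold; not an equilibrium.

4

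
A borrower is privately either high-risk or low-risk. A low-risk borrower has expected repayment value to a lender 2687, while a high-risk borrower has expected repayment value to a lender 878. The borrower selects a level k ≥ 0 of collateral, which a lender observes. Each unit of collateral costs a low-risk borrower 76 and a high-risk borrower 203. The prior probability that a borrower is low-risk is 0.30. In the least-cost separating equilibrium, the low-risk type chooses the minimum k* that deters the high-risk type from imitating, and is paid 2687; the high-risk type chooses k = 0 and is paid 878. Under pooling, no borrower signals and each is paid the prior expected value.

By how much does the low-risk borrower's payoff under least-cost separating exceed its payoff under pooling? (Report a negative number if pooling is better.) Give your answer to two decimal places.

589.04

Least-cost separating signal: k* solves 878 = 2687 − 203·k*, so k* = (2687 − 878)/203 ≈ 8.9113.
Low-risk type's separating payoff: 2687 − 76 × k* = 2687 − 76 × (2687 − 878)/203 = 2687 − 137484/203 ≈ 2009.7389.
Pooling payoff: 0.30 × 2687 + 0.70 × 878 = 1420.7.
Difference: 2009.7389 − 1420.7 = 589.0389, i.e. 589.04 to two decimal places.
The low-risk type prefers to separate.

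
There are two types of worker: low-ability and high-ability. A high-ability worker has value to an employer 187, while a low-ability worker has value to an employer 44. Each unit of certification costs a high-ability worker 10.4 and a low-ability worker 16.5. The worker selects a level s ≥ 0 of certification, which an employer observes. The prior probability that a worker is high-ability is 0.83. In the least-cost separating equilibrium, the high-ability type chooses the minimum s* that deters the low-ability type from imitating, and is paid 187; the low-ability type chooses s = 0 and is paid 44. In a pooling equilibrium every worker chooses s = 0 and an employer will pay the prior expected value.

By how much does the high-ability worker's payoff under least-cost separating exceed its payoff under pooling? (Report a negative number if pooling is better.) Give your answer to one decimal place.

-65.8

Least-cost separating signal: s* solves 44 = 187 − 16.5·s*, so s* = (187 − 44)/16.5 ≈ 8.6667.
High-ability type's separating payoff: 187 − 10.4 × s* = 187 − 10.4 × (187 − 44)/16.5 = 187 − 1487.2/16.5 ≈ 96.867.
Pooling payoff: 0.83 × 187 + 0.17 × 44 = 162.69.
Difference: 96.867 − 162.69 = -65.823, i.e. -65.8 to one decimal place.
The high-ability type would prefer the pooling outcome.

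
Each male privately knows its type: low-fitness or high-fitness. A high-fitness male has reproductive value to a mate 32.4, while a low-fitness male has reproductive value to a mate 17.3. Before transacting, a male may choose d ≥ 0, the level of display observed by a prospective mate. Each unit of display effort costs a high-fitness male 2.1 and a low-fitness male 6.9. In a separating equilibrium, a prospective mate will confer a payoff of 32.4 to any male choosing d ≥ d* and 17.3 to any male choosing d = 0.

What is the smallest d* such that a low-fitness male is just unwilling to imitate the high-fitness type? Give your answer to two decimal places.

2.19

A low-fitness male choosing d = 0 receives 17.3.
Imitating at d* instead would pay 32.4 at cost 6.9·d*, netting 32.4 − 6.9·d*.
Indifference: 17.3 = 32.4 − 6.9·d*, so d* = (32.4 − 17.3) / 6.9 ≈ 2.19.
At d* the low-fitness type's incentive constraint just binds; the high-fitness type strictly prefers d* since its per-unit cost is lower.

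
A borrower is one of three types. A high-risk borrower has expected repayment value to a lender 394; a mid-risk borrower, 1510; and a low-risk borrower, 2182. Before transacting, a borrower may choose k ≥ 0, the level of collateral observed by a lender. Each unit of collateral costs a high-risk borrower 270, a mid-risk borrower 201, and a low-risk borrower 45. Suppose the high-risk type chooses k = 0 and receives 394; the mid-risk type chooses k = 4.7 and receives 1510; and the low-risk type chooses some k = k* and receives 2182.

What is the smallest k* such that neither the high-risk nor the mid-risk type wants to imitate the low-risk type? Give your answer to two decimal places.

8.04

High-risk type (on-path payoff 394) won't mimic when 394 ≥ 2182 − 270·k*, i.e. k* ≥ 6.62.
Mid-risk type (on-path payoff 1510 − 201×4.7 = 565.3) won't mimic when 565.3 ≥ 2182 − 201·k*, i.e. k* ≥ 8.04.
Both must hold, so k* = max(6.62, 8.04) = 8.04. The mid-risk type's constraint binds.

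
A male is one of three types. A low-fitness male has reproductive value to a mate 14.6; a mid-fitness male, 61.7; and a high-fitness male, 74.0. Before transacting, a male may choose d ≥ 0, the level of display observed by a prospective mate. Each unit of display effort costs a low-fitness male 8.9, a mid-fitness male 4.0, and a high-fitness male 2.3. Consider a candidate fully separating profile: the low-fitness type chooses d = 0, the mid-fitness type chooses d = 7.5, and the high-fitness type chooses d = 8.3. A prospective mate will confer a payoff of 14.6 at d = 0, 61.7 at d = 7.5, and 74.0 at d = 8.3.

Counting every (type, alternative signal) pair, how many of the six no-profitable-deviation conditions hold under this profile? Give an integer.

Low-fitness (own payoff 14.6): to d=7.5 gives 61.7 − 8.9×7.5 = -5.05 → no gain ✓; to d=8.3 gives 74.0 − 8.9×8.3 = 0.13 → no gain ✓.
Mid-fitness (own payoff 61.7 − 4.0×7.5 = 31.7): to d=0 gives 14.6 → no gain ✓; to d=8.3 gives 74.0 − 4.0×8.3 = 40.8 → profitable ✗.
High-fitness (own payoff 74.0 − 2.3×8.3 = 54.91): to d=0 gives 14.6 → no gain ✓; to d=7.5 gives 61.7 − 2.3×7.5 = 44.45 → no gain ✓.
5 of the 6 constraints hold; not an equilibrium.

5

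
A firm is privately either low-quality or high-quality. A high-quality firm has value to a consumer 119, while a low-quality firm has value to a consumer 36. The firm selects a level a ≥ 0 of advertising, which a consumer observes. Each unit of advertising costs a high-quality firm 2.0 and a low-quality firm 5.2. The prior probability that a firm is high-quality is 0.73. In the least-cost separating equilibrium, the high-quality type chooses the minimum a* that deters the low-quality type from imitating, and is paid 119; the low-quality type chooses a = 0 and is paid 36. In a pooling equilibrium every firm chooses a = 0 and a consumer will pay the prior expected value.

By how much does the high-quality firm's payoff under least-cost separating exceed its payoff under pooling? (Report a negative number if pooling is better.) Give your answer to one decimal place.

-9.5

Least-cost separating signal: a* solves 36 = 119 − 5.2·a*, so a* = (119 − 36)/5.2 ≈ 15.9615.
High-quality type's separating payoff: 119 − 2.0 × a* = 119 − 2.0 × (119 − 36)/5.2 = 119 − 166/5.2 ≈ 87.077.
Pooling payoff: 0.73 × 119 + 0.27 × 36 = 96.59.
Difference: 87.077 − 96.59 = -9.513, i.e. -9.5 to one decimal place.
The high-quality type would prefer the pooling outcome.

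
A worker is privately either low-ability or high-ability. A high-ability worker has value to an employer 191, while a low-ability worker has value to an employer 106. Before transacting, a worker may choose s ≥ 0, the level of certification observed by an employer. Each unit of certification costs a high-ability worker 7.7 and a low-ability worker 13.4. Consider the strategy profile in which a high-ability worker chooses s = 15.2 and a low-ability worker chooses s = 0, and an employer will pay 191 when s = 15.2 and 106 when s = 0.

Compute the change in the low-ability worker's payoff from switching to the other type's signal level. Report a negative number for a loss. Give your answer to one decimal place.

-118.7

Playing s = 0 the low-ability worker receives 106.
Deviating to s = 15.2 brings payment 191 at cost 13.4 × 15.2 = 203.68, netting -12.68.
Gain from deviating: -12.68 − 106 = -118.68, i.e. -118.7 to one decimal place.
The gain is negative, so the low-ability type's incentive-compatibility constraint is satisfied.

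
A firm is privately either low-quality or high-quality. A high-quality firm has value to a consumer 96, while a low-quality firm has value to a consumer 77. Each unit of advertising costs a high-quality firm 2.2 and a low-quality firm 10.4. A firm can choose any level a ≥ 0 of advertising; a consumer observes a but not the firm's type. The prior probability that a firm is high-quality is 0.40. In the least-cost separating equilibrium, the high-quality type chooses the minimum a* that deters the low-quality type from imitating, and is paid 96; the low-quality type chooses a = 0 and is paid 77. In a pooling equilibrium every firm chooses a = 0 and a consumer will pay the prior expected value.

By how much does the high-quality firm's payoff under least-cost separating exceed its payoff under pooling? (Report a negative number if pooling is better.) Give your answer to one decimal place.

7.4

Least-cost separating signal: a* solves 77 = 96 − 10.4·a*, so a* = (96 − 77)/10.4 ≈ 1.8269.
High-quality type's separating payoff: 96 − 2.2 × a* = 96 − 2.2 × (96 − 77)/10.4 = 96 − 41.8/10.4 ≈ 91.981.
Pooling payoff: 0.40 × 96 + 0.60 × 77 = 84.6.
Difference: 91.981 − 84.6 = 7.381, i.e. 7.4 to one decimal place.
The high-quality type prefers to separate.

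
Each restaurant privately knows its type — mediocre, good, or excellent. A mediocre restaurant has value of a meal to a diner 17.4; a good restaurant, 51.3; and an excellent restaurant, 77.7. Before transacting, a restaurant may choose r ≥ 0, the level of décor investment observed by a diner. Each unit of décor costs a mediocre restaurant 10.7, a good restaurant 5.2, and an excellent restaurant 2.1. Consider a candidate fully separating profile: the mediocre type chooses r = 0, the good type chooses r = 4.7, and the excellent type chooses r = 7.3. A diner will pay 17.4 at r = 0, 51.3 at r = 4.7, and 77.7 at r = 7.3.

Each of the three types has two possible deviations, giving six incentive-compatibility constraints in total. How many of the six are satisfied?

5

Excellent (own payoff 77.7 − 2.1×7.3 = 62.37): to r=0 gives 17.4 → no gain ✓; to r=4.7 gives 51.3 − 2.1×4.7 = 41.43 → no gain ✓.
Mediocre (own payoff 17.4): to r=4.7 gives 51.3 − 10.7×4.7 = 1.01 → no gain ✓; to r=7.3 gives 77.7 − 10.7×7.3 = -0.41 → no gain ✓.
Good (own payoff 51.3 − 5.2×4.7 = 26.86): to r=0 gives 17.4 → no gain ✓; to r=7.3 gives 77.7 − 5.2×7.3 = 39.74 → profitable ✗.
5 of the 6 constraints hold; not an equilibrium.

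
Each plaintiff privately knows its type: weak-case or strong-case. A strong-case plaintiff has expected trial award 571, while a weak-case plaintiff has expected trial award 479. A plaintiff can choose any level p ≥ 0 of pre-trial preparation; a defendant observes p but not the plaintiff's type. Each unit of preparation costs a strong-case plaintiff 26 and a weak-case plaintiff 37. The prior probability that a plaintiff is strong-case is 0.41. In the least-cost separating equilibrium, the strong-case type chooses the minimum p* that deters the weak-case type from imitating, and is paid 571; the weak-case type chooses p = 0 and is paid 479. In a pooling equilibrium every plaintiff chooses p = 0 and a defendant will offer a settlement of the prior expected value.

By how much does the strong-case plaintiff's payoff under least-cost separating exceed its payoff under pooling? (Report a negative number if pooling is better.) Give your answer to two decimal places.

-10.37

Least-cost separating signal: p* solves 479 = 571 − 37·p*, so p* = (571 − 479)/37 ≈ 2.4865.
Strong-case type's separating payoff: 571 − 26 × p* = 571 − 26 × (571 − 479)/37 = 571 − 2392/37 ≈ 506.3514.
Pooling payoff: 0.41 × 571 + 0.59 × 479 = 516.72.
Difference: 506.3514 − 516.72 = -10.3686, i.e. -10.37 to two decimal places.
The strong-case type would prefer the pooling outcome.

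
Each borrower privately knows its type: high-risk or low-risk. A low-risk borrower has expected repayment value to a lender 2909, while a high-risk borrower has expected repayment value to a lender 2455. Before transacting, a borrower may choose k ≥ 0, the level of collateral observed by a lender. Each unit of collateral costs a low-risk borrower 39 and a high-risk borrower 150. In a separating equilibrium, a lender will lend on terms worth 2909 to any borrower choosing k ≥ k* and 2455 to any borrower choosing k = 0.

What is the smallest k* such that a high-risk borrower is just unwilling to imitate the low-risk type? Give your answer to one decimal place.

A high-risk borrower choosing k = 0 receives 2455.
Imitating at k* instead would pay 2909 at cost 150·k*, netting 2909 − 150·k*.
Indifference: 2455 = 2909 − 150·k*, so k* = (2909 − 2455) / 150 ≈ 3.0.
At k* the high-risk type's incentive constraint just binds; the low-risk type strictly prefers k* since its per-unit cost is lower.

3.0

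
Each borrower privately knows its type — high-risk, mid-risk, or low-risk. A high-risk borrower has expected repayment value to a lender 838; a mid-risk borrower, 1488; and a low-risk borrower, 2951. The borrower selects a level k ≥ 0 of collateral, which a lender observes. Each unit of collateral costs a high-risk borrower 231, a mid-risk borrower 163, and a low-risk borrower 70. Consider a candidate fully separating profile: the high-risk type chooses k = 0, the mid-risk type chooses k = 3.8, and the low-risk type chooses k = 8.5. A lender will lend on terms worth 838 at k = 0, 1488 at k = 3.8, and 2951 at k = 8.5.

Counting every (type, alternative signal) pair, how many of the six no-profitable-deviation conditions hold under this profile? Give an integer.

4

High-risk (own payoff 838): to k=3.8 gives 1488 − 231×3.8 = 610.2 → no gain ✓; to k=8.5 gives 2951 − 231×8.5 = 987.5 → profitable ✗.
Mid-risk (own payoff 1488 − 163×3.8 = 868.6): to k=0 gives 838 → no gain ✓; to k=8.5 gives 2951 − 163×8.5 = 1565.5 → profitable ✗.
Low-risk (own payoff 2951 − 70×8.5 = 2356): to k=0 gives 838 → no gain ✓; to k=3.8 gives 1488 − 70×3.8 = 1222 → no gain ✓.
4 of the 6 constraints hold; not an equilibrium.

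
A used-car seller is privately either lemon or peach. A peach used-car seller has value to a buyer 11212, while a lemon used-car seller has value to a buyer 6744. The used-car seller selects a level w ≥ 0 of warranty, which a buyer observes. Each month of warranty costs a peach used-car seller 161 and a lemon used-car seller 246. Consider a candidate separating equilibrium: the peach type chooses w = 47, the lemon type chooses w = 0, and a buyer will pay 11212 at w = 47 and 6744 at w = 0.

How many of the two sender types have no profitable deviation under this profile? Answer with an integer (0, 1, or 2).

1

Peach type: signal → 11212 − 161 × 47 = 3645; deviate to 0 → 6744. IC fails (3645 < 6744).
Lemon type: stay at 0 → 6744; mimic → 11212 − 246 × 47 = -350. IC holds (6744 ≥ -350).
1 of 2 constraints hold, so this profile is not an equilibrium.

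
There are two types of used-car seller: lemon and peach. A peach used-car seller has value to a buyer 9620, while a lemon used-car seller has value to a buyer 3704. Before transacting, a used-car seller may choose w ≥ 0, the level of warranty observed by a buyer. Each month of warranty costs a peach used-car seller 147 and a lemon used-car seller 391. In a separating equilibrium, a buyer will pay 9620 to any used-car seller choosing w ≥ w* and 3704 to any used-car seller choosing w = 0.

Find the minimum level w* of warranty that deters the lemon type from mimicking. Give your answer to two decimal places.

A lemon used-car seller choosing w = 0 receives 3704.
Imitating at w* instead would pay 9620 at cost 391·w*, netting 9620 − 391·w*.
Indifference: 3704 = 9620 − 391·w*, so w* = (9620 − 3704) / 391 ≈ 15.13.
This is the lemon type's binding incentive-compatibility constraint; any w ≥ 15.13 sustains separation on that side.

15.13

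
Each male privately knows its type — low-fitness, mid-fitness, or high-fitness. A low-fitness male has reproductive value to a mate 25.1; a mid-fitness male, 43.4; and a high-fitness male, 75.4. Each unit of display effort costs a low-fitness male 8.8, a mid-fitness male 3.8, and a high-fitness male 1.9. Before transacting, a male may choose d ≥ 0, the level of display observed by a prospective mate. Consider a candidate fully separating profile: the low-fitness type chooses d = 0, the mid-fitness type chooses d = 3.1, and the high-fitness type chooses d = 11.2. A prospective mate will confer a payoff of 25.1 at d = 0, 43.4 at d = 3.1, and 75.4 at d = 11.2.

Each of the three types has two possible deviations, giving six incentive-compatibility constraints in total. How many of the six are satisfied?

High-fitness (own payoff 75.4 − 1.9×11.2 = 54.12): to d=0 gives 25.1 → no gain ✓; to d=3.1 gives 43.4 − 1.9×3.1 = 37.51 → no gain ✓.
Mid-fitness (own payoff 43.4 − 3.8×3.1 = 31.62): to d=0 gives 25.1 → no gain ✓; to d=11.2 gives 75.4 − 3.8×11.2 = 32.84 → profitable ✗.
Low-fitness (own payoff 25.1): to d=3.1 gives 43.4 − 8.8×3.1 = 16.12 → no gain ✓; to d=11.2 gives 75.4 − 8.8×11.2 = -23.16 → no gain ✓.
5 of the 6 constraints hold; not an equilibrium.

5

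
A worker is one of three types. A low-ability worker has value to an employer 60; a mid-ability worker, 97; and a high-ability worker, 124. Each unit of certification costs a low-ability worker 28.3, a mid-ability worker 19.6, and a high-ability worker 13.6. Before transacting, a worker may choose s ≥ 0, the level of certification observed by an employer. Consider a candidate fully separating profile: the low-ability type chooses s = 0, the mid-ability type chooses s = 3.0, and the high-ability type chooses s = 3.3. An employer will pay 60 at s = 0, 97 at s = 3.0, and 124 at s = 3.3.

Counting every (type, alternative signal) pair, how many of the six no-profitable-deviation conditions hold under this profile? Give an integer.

Low-ability (own payoff 60): to s=3.0 gives 97 − 28.3×3.0 = 12.1 → no gain ✓; to s=3.3 gives 124 − 28.3×3.3 = 30.61 → no gain ✓.
High-ability (own payoff 124 − 13.6×3.3 = 79.12): to s=0 gives 60 → no gain ✓; to s=3.0 gives 97 − 13.6×3.0 = 56.2 → no gain ✓.
Mid-ability (own payoff 97 − 19.6×3.0 = 38.2): to s=0 gives 60 → profitable ✗; to s=3.3 gives 124 − 19.6×3.3 = 59.32 → profitable ✗.
4 of the 6 constraints hold; not an equilibrium.

4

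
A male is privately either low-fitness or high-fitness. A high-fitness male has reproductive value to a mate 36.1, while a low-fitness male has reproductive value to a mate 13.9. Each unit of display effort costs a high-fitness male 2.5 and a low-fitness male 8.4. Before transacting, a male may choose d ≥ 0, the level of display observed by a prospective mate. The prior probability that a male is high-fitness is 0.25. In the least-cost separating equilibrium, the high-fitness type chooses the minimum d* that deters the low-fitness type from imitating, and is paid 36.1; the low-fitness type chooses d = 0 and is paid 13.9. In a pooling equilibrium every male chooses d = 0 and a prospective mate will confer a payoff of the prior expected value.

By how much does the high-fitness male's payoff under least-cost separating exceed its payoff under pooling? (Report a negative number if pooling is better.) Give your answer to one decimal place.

10.0

Least-cost separating signal: d* solves 13.9 = 36.1 − 8.4·d*, so d* = (36.1 − 13.9)/8.4 ≈ 2.6429.
High-fitness type's separating payoff: 36.1 − 2.5 × d* = 36.1 − 2.5 × (36.1 − 13.9)/8.4 = 36.1 − 55.5/8.4 ≈ 29.493.
Pooling payoff: 0.25 × 36.1 + 0.75 × 13.9 = 19.45.
Difference: 29.493 − 19.45 = 10.043, i.e. 10.0 to one decimal place.
The high-fitness type prefers to separate.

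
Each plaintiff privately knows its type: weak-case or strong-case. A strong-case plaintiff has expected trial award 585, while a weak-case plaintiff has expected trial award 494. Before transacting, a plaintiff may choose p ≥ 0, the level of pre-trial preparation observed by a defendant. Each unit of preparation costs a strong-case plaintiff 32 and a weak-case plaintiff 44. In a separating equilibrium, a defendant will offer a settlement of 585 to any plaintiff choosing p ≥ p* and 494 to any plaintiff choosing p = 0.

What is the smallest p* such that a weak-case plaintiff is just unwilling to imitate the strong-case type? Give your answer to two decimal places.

A weak-case plaintiff choosing p = 0 receives 494.
Imitating at p* instead would pay 585 at cost 44·p*, netting 585 − 44·p*.
Indifference: 494 = 585 − 44·p*, so p* = (585 − 494) / 44 ≈ 2.07.
This is the weak-case type's binding incentive-compatibility constraint; any p ≥ 2.07 sustains separation on that side.

2.07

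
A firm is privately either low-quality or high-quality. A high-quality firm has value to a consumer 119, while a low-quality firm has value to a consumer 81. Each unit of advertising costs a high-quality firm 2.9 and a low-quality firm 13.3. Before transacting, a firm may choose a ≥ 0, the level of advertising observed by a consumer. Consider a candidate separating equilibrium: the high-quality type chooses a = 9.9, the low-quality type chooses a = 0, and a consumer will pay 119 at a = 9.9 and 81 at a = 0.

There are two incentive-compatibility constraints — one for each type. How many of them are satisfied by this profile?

High-quality type: signal → 119 − 2.9 × 9.9 = 90.29; deviate to 0 → 81. IC holds (90.29 ≥ 81).
Low-quality type: stay at 0 → 81; mimic → 119 − 13.3 × 9.9 = -12.67. IC holds (81 ≥ -12.67).
2 of 2 constraints hold, so this is a separating equilibrium.

2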